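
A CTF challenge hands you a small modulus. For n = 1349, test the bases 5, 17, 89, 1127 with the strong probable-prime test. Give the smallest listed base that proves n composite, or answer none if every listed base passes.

n − 1 = 1348 = 2^2 · 337, so s = 2 and d = 337.
Base 5: x_0 = 5^337 mod 1349 = 948. x_0 is neither 1 nor 1348, so continue squaring. x_1 = 948^2 mod 1349 = 270. Reached i = s−1 = 1 without hitting −1: 5 is a Miller–Rabin witness and 1349 is composite.
Base 17: x_0 = 17^337 mod 1349 = 776. x_0 is neither 1 nor 1348, so continue squaring. x_1 = 776^2 mod 1349 = 522. Reached i = s−1 = 1 without hitting −1: 17 is a Miller–Rabin witness and 1349 is composite.
Base 89: x_0 = 89^337 mod 1349 = 1155. x_0 is neither 1 nor 1348, so continue squaring. x_1 = 1155^2 mod 1349 = 1213. Reached i = s−1 = 1 without hitting −1: 89 is a Miller–Rabin witness and 1349 is composite.
Base 1127: x_0 = 1127^337 mod 1349 = 1049. x_0 is neither 1 nor 1348, so continue squaring. x_1 = 1049^2 mod 1349 = 966. Reached i = s−1 = 1 without hitting −1: 1127 is a Miller–Rabin witness and 1349 is composite.
The smallest witness among the given bases is 5.

5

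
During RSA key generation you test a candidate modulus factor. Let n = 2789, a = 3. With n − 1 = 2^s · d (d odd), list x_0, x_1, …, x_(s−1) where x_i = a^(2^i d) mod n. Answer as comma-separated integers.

n − 1 = 2788 = 2^2 · 697, so s = 2 and d = 697.
x_0 = 3^697 mod 2789 = 167.
x_1 = 167^2 mod 2789 = 2788.

167, 2788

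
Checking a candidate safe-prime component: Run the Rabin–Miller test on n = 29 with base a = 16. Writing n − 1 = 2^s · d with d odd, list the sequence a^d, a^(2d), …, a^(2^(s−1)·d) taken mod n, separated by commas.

1, 1

n − 1 = 28 = 2^2 · 7, so s = 2 and d = 7.
x_0 = 16^7 mod 29 = 1.
x_1 = 1^2 mod 29 = 1.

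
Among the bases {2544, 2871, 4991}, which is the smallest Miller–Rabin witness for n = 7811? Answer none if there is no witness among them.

n − 1 = 7810 = 2^1 · 3905, so s = 1 and d = 3905.
Base 2544: x_0 = 2544^3905 mod 7811 = 467. x_0 ∉ {1, 7810} and s = 1, so 2544 is a Miller–Rabin witness and 7811 is composite.
Base 2871: x_0 = 2871^3905 mod 7811 = 4091. x_0 ∉ {1, 7810} and s = 1, so 2871 is a Miller–Rabin witness and 7811 is composite.
Base 4991: x_0 = 4991^3905 mod 7811 = 5867. x_0 ∉ {1, 7810} and s = 1, so 4991 is a Miller–Rabin witness and 7811 is composite.
The smallest witness among the given bases is 2544.

2544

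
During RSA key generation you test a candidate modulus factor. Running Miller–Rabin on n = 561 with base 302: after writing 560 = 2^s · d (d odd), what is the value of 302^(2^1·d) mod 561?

n − 1 = 560 = 2^4 · 35, so s = 4 and d = 35.
x_0 = 302^35 mod 561 = 89.
x_1 = 89^2 mod 561 = 67.

67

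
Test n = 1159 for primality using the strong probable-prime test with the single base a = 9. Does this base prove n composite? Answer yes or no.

n − 1 = 1158 = 2^1 · 579, so s = 1 and d = 579.
x_0 = 9^579 mod 1159 = 1071.
x_0 ∉ {1, 1158} and s = 1, so 9 is a Miller–Rabin witness and 1159 is composite.

yes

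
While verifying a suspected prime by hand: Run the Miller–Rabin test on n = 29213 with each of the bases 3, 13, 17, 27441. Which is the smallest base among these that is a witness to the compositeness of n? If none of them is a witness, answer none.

3

n − 1 = 29212 = 2^2 · 7303, so s = 2 and d = 7303.
Base 3: x_0 = 3^7303 mod 29213 = 22670. x_0 is neither 1 nor 29212, so continue squaring. x_1 = 22670^2 mod 29213 = 13804. Reached i = s−1 = 1 without hitting −1: 3 is a Miller–Rabin witness and 29213 is composite.
Base 13: x_0 = 13^7303 mod 29213 = 26246. x_0 is neither 1 nor 29212, so continue squaring. x_1 = 26246^2 mod 29213 = 9976. Reached i = s−1 = 1 without hitting −1: 13 is a Miller–Rabin witness and 29213 is composite.
Base 17: x_0 = 17^7303 mod 29213 = 28680. x_0 is neither 1 nor 29212, so continue squaring. x_1 = 28680^2 mod 29213 = 21172. Reached i = s−1 = 1 without hitting −1: 17 is a Miller–Rabin witness and 29213 is composite.
Base 27441: x_0 = 27441^7303 mod 29213 = 1918. x_0 is neither 1 nor 29212, so continue squaring. x_1 = 1918^2 mod 29213 = 27099. Reached i = s−1 = 1 without hitting −1: 27441 is a Miller–Rabin witness and 29213 is composite.
The smallest witness among the given bases is 3.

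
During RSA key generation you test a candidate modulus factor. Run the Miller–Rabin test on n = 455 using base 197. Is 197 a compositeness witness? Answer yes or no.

yes

n − 1 = 454 = 2^1 · 227, so s = 1 and d = 227.
x_0 = 197^227 mod 455 = 358.
x_0 ∉ {1, 454} and s = 1, so 197 is a Miller–Rabin witness and 455 is composite.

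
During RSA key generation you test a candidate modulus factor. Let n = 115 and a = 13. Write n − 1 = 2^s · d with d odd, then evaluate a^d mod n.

8

n − 1 = 114 = 2^1 · 57, so s = 1 and d = 57.
Repeated squaring mod 115: 13^1 ≡ 13, 13^2 ≡ 54, 13^4 ≡ 41, 13^8 ≡ 71, 13^16 ≡ 96, 13^32 ≡ 16.
57 = 32 + 16 + 8 + 1, so 13^57 ≡ 16·96·71·13 ≡ 8 (mod 115).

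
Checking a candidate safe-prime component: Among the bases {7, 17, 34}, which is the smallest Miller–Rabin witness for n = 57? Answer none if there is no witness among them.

n − 1 = 56 = 2^3 · 7, so s = 3 and d = 7.
Base 7: x_0 = 7^7 mod 57 = 7. x_0 is neither 1 nor 56, so continue squaring. x_1 = 7^2 mod 57 = 49. x_2 = 49^2 mod 57 = 7. Reached i = s−1 = 2 without hitting −1: 7 is a Miller–Rabin witness and 57 is composite.
Base 17: x_0 = 17^7 mod 57 = 5. x_0 is neither 1 nor 56, so continue squaring. x_1 = 5^2 mod 57 = 25. x_2 = 25^2 mod 57 = 55. Reached i = s−1 = 2 without hitting −1: 17 is a Miller–Rabin witness and 57 is composite.
Base 34: x_0 = 34^7 mod 57 = 13. x_0 is neither 1 nor 56, so continue squaring. x_1 = 13^2 mod 57 = 55. x_2 = 55^2 mod 57 = 4. Reached i = s−1 = 2 without hitting −1: 34 is a Miller–Rabin witness and 57 is composite.
The smallest witness among the given bases is 7.

7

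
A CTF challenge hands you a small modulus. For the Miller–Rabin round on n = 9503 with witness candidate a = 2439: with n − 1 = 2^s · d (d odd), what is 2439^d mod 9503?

525

n − 1 = 9502 = 2^1 · 4751, so s = 1 and d = 4751.
By repeated squaring, 2439^4751 ≡ 525 (mod 9503).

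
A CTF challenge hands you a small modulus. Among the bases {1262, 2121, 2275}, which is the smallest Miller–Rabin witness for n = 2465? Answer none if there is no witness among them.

n − 1 = 2464 = 2^5 · 77, so s = 5 and d = 77.
Base 1262: x_0 = 1262^77 mod 2465 = 157. x_0 is neither 1 nor 2464, so continue squaring. x_1 = 157^2 mod 2465 = 2464. x_1 ≡ −1, so 1262 is not a witness.
Base 2121: x_0 = 2121^77 mod 2465 = 1101. x_0 is neither 1 nor 2464, so continue squaring. x_1 = 1101^2 mod 2465 = 1886. x_2 = 1886^2 mod 2465 = 1. x_2 = 1 but x_1 ≠ ±1, a nontrivial square root of 1 — 2121 is a witness and 2465 is composite.
Base 2275: x_0 = 2275^77 mod 2465 = 260. x_0 is neither 1 nor 2464, so continue squaring. x_1 = 260^2 mod 2465 = 1045. x_2 = 1045^2 mod 2465 = 30. x_3 = 30^2 mod 2465 = 900. x_4 = 900^2 mod 2465 = 1480. Reached i = s−1 = 4 without hitting −1: 2275 is a Miller–Rabin witness and 2465 is composite.
The smallest witness among the given bases is 2121.

2121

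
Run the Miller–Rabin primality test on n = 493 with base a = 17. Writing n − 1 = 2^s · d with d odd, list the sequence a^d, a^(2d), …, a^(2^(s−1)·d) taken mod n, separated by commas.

476, 289

n − 1 = 492 = 2^2 · 123, so s = 2 and d = 123.
x_0 = 17^123 mod 493 = 476.
x_1 = 476^2 mod 493 = 289.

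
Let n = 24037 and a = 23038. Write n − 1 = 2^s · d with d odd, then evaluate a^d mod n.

n − 1 = 24036 = 2^2 · 6009, so s = 2 and d = 6009.
23038^6009 mod 24037 = 21962.

21962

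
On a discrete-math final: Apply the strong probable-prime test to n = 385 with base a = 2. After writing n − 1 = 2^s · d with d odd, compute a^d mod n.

8

n − 1 = 384 = 2^7 · 3, so s = 7 and d = 3.
2^3 mod 385 = 8.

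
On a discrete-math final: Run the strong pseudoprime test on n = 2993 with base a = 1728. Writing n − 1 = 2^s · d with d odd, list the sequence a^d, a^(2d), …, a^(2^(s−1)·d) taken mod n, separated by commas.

1119, 1087, 2327, 592

n − 1 = 2992 = 2^4 · 187, so s = 4 and d = 187.
x_0 = 1728^187 mod 2993 = 1119.
x_1 = 1119^2 mod 2993 = 1087.
x_2 = 1087^2 mod 2993 = 2327.
x_3 = 2327^2 mod 2993 = 592.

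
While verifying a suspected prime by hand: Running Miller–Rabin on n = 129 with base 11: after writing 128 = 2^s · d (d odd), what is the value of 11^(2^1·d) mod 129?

n − 1 = 128 = 2^7 · 1, so s = 7 and d = 1.
x_0 = 11^1 mod 129 = 11.
x_1 = 11^2 mod 129 = 121.

121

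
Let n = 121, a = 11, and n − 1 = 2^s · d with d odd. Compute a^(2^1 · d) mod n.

n − 1 = 120 = 2^3 · 15, so s = 3 and d = 15.
Repeated squaring mod 121: 11^1 ≡ 11, 11^2 ≡ 0, 11^4 ≡ 0, 11^8 ≡ 0.
15 = 8 + 4 + 2 + 1, so 11^15 ≡ 0·0·0·11 ≡ 0 (mod 121).
x_0 = 0.
x_1 = 0^2 mod 121 = 0.

0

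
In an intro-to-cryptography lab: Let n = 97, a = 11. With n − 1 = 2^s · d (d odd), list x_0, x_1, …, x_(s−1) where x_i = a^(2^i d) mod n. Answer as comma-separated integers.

n − 1 = 96 = 2^5 · 3, so s = 5 and d = 3.
x_0 = 11^3 mod 97 = 70.
x_1 = 70^2 mod 97 = 50.
x_2 = 50^2 mod 97 = 75.
x_3 = 75^2 mod 97 = 96.
x_4 = 96^2 mod 97 = 1.

70, 50, 75, 96, 1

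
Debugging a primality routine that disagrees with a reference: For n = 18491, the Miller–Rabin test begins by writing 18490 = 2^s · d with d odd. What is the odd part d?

9245

Halving: 18490 → 9245; 9245 is odd.
So 18490 = 2^1 · 9245.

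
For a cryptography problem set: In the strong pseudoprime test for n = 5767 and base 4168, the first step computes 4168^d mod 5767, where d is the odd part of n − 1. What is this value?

n − 1 = 5766 = 2^1 · 2883, so s = 1 and d = 2883.
4168^2883 mod 5767 = 2387.

2387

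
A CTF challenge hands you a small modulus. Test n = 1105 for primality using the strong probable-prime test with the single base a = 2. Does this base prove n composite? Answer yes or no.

yes

n − 1 = 1104 = 2^4 · 69, so s = 4 and d = 69.
x_0 = 2^69 mod 1105 = 967.
x_0 is neither 1 nor 1104, so continue squaring.
x_1 = 967^2 mod 1105 = 259.
x_2 = 259^2 mod 1105 = 781.
x_3 = 781^2 mod 1105 = 1.
x_3 = 1 but x_2 ≠ ±1, a nontrivial square root of 1 — 2 is a witness and 1105 is composite.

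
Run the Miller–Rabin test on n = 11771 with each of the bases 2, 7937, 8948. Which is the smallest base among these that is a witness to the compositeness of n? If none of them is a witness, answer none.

n − 1 = 11770 = 2^1 · 5885, so s = 1 and d = 5885.
Base 2: x_0 = 2^5885 mod 11771 = 3007. x_0 ∉ {1, 11770} and s = 1, so 2 is a Miller–Rabin witness and 11771 is composite.
Base 7937: x_0 = 7937^5885 mod 11771 = 10656. x_0 ∉ {1, 11770} and s = 1, so 7937 is a Miller–Rabin witness and 11771 is composite.
Base 8948: x_0 = 8948^5885 mod 11771 = 1803. x_0 ∉ {1, 11770} and s = 1, so 8948 is a Miller–Rabin witness and 11771 is composite.
The smallest witness among the given bases is 2.

2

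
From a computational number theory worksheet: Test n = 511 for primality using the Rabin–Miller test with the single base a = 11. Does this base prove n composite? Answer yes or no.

yes

n − 1 = 510 = 2^1 · 255, so s = 1 and d = 255.
x_0 = 11^255 mod 511 = 421.
x_0 ∉ {1, 510} and s = 1, so 11 is a Miller–Rabin witness and 511 is composite.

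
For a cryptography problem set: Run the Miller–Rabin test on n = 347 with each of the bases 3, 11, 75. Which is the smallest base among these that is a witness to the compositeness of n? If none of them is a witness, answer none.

n − 1 = 346 = 2^1 · 173, so s = 1 and d = 173.
Base 3: x_0 = 3^173 mod 347 = 1. x_0 = 1, so 3 is not a witness.
Base 11: x_0 = 11^173 mod 347 = 1. x_0 = 1, so 11 is not a witness.
Base 75: x_0 = 75^173 mod 347 = 1. x_0 = 1, so 75 is not a witness.
No listed base is a witness for 347.

none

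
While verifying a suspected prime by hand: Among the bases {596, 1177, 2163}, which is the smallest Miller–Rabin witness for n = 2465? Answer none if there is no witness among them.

n − 1 = 2464 = 2^5 · 77, so s = 5 and d = 77.
Base 596: x_0 = 596^77 mod 2465 = 1. x_0 = 1, so 596 is not a witness.
Base 1177: x_0 = 1177^77 mod 2465 = 1177. x_0 is neither 1 nor 2464, so continue squaring. x_1 = 1177^2 mod 2465 = 2464. x_1 ≡ −1, so 1177 is not a witness.
Base 2163: x_0 = 2163^77 mod 2465 = 2163. x_0 is neither 1 nor 2464, so continue squaring. x_1 = 2163^2 mod 2465 = 2464. x_1 ≡ −1, so 2163 is not a witness.
No listed base is a witness for 2465.

none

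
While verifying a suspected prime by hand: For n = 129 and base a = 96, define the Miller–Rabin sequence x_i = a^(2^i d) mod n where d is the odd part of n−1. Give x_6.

96

n − 1 = 128 = 2^7 · 1, so s = 7 and d = 1.
x_0 = 96^1 mod 129 = 96.
x_1 = 96^2 mod 129 = 57.
x_2 = 57^2 mod 129 = 24.
x_3 = 24^2 mod 129 = 60.
x_4 = 60^2 mod 129 = 117.
x_5 = 117^2 mod 129 = 15.
x_6 = 15^2 mod 129 = 96.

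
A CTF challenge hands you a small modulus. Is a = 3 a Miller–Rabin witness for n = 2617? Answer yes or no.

n − 1 = 2616 = 2^3 · 327, so s = 3 and d = 327.
x_0 = 3^327 mod 2617 = 667.
x_0 is neither 1 nor 2616, so continue squaring.
x_1 = 667^2 mod 2617 = 2616.
x_1 ≡ −1, so 3 is not a witness.

no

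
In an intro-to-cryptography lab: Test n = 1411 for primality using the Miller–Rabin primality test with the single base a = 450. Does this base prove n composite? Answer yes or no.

n − 1 = 1410 = 2^1 · 705, so s = 1 and d = 705.
By repeated squaring, 450^705 ≡ 688 (mod 1411).
x_0 = 450^705 mod 1411 = 688.
x_0 ∉ {1, 1410} and s = 1, so 450 is a Miller–Rabin witness and 1411 is composite.

yes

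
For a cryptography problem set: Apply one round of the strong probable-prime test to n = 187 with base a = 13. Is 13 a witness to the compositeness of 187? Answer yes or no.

yes

n − 1 = 186 = 2^1 · 93, so s = 1 and d = 93.
x_0 = 13^93 mod 187 = 30.
x_0 ∉ {1, 186} and s = 1, so 13 is a Miller–Rabin witness and 187 is composite.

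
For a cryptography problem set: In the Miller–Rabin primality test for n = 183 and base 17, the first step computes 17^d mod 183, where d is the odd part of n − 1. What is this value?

44

n − 1 = 182 = 2^1 · 91, so s = 1 and d = 91.
By repeated squaring, 17^91 ≡ 44 (mod 183).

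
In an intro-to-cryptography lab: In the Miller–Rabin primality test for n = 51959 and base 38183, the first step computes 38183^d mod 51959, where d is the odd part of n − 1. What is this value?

3410

n − 1 = 51958 = 2^1 · 25979, so s = 1 and d = 25979.
38183^25979 mod 51959 = 3410.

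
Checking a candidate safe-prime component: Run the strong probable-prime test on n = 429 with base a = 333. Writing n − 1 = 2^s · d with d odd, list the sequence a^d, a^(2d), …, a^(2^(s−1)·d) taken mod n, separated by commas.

n − 1 = 428 = 2^2 · 107, so s = 2 and d = 107.
x_0 = 333^107 mod 429 = 174.
x_1 = 174^2 mod 429 = 246.

174, 246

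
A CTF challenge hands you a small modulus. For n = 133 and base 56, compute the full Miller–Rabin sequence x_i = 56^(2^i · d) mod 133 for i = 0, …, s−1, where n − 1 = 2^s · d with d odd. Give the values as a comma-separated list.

n − 1 = 132 = 2^2 · 33, so s = 2 and d = 33.
x_0 = 56^33 mod 133 = 56.
x_1 = 56^2 mod 133 = 77.

56, 77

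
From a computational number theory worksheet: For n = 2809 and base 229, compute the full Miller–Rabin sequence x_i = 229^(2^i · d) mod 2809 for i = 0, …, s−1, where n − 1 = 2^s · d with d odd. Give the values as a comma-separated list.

n − 1 = 2808 = 2^3 · 351, so s = 3 and d = 351.
x_0 = 229^351 mod 2809 = 1801.
x_1 = 1801^2 mod 2809 = 2015.
x_2 = 2015^2 mod 2809 = 1220.

1801, 2015, 1220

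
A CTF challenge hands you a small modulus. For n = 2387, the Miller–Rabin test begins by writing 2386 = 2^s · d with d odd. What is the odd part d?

Halving: 2386 → 1193; 1193 is odd.
So 2386 = 2^1 · 1193.

1193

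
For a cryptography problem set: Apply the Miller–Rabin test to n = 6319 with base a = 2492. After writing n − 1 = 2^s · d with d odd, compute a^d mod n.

4094

n − 1 = 6318 = 2^1 · 3159, so s = 1 and d = 3159.
Repeated squaring mod 6319: 2492^1 ≡ 2492, 2492^2 ≡ 4806, 2492^4 ≡ 1691, 2492^8 ≡ 3293, 2492^16 ≡ 445, 2492^32 ≡ 2136, 2492^64 ≡ 178, 2492^128 ≡ 89, 2492^256 ≡ 1602, 2492^512 ≡ 890, 2492^1024 ≡ 2225, 2492^2048 ≡ 2848.
3159 = 2048 + 1024 + 64 + 16 + 4 + 2 + 1, so 2492^3159 ≡ 2848·2225·178·445·1691·4806·2492 ≡ 4094 (mod 6319).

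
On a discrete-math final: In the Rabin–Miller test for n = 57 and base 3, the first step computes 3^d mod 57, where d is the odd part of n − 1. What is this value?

n − 1 = 56 = 2^3 · 7, so s = 3 and d = 7.
3^7 mod 57 = 21.

21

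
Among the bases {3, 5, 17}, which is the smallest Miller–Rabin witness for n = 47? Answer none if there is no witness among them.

none

n − 1 = 46 = 2^1 · 23, so s = 1 and d = 23.
Base 3: x_0 = 3^23 mod 47 = 1. x_0 = 1, so 3 is not a witness.
Base 5: x_0 = 5^23 mod 47 = 46. x_0 = 46 ≡ −1, so 5 is not a witness.
Base 17: x_0 = 17^23 mod 47 = 1. x_0 = 1, so 17 is not a witness.
No listed base is a witness for 47.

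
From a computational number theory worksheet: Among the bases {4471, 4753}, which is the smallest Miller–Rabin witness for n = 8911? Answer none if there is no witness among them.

n − 1 = 8910 = 2^1 · 4455, so s = 1 and d = 4455.
Base 4471: x_0 = 4471^4455 mod 8911 = 2547. x_0 ∉ {1, 8910} and s = 1, so 4471 is a Miller–Rabin witness and 8911 is composite.
Base 4753: x_0 = 4753^4455 mod 8911 = 7637. x_0 ∉ {1, 8910} and s = 1, so 4753 is a Miller–Rabin witness and 8911 is composite.
The smallest witness among the given bases is 4471.

4471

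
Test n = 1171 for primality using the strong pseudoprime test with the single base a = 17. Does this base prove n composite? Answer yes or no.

n − 1 = 1170 = 2^1 · 585, so s = 1 and d = 585.
x_0 = 17^585 mod 1171 = 1.
x_0 = 1, so 17 is not a witness.

no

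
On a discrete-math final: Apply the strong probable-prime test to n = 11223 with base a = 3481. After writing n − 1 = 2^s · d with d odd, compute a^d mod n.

n − 1 = 11222 = 2^1 · 5611, so s = 1 and d = 5611.
3481^5611 mod 11223 = 5047.

5047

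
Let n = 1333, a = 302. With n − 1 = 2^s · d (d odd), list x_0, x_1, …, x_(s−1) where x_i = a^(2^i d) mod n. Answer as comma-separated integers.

1162, 1248

n − 1 = 1332 = 2^2 · 333, so s = 2 and d = 333.
x_0 = 302^333 mod 1333 = 1162.
x_1 = 1162^2 mod 1333 = 1248.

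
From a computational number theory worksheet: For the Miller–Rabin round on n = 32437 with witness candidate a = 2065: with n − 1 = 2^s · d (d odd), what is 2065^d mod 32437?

3859

n − 1 = 32436 = 2^2 · 8109, so s = 2 and d = 8109.
2065^8109 mod 32437 = 3859.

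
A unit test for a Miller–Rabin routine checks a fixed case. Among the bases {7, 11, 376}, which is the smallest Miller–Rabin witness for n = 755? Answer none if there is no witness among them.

7

n − 1 = 754 = 2^1 · 377, so s = 1 and d = 377.
Base 7: x_0 = 7^377 mod 755 = 102. x_0 ∉ {1, 754} and s = 1, so 7 is a Miller–Rabin witness and 755 is composite.
Base 11: x_0 = 11^377 mod 755 = 121. x_0 ∉ {1, 754} and s = 1, so 11 is a Miller–Rabin witness and 755 is composite.
Base 376: x_0 = 376^377 mod 755 = 191. x_0 ∉ {1, 754} and s = 1, so 376 is a Miller–Rabin witness and 755 is composite.
The smallest witness among the given bases is 7.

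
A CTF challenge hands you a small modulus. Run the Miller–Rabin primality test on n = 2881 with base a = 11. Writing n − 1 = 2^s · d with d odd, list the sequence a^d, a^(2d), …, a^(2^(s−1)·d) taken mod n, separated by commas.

1546, 1767, 2166, 1288, 2369, 2854

n − 1 = 2880 = 2^6 · 45, so s = 6 and d = 45.
x_0 = 11^45 mod 2881 = 1546.
x_1 = 1546^2 mod 2881 = 1767.
x_2 = 1767^2 mod 2881 = 2166.
x_3 = 2166^2 mod 2881 = 1288.
x_4 = 1288^2 mod 2881 = 2369.
x_5 = 2369^2 mod 2881 = 2854.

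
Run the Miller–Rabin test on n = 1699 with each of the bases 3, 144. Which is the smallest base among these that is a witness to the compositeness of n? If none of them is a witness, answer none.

n − 1 = 1698 = 2^1 · 849, so s = 1 and d = 849.
Base 3: x_0 = 3^849 mod 1699 = 1698. x_0 = 1698 ≡ −1, so 3 is not a witness.
Base 144: x_0 = 144^849 mod 1699 = 1. x_0 = 1, so 144 is not a witness.
No listed base is a witness for 1699.

none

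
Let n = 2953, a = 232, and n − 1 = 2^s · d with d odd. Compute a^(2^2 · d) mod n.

n − 1 = 2952 = 2^3 · 369, so s = 3 and d = 369.
x_0 = 232^369 mod 2953 = 1727.
x_1 = 1727^2 mod 2953 = 2952.
x_2 = 2952^2 mod 2953 = 1.

1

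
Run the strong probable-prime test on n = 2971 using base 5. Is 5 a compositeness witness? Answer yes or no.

n − 1 = 2970 = 2^1 · 1485, so s = 1 and d = 1485.
x_0 = 5^1485 mod 2971 = 1.
x_0 = 1, so 5 is not a witness.

no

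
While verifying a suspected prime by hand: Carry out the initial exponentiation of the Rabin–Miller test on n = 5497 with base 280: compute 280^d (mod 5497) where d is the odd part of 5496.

1990

n − 1 = 5496 = 2^3 · 687, so s = 3 and d = 687.
Repeated squaring mod 5497: 280^1 ≡ 280, 280^2 ≡ 1442, 280^4 ≡ 1498, 280^8 ≡ 1228, 280^16 ≡ 1806, 280^32 ≡ 1915, 280^64 ≡ 726, 280^128 ≡ 4861, 280^256 ≡ 3215, 280^512 ≡ 1865.
687 = 512 + 128 + 32 + 8 + 4 + 2 + 1, so 280^687 ≡ 1865·4861·1915·1228·1498·1442·280 ≡ 1990 (mod 5497).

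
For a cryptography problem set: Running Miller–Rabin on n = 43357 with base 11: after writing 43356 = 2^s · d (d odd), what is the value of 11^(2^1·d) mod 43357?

20871

n − 1 = 43356 = 2^2 · 10839, so s = 2 and d = 10839.
x_0 = 11^10839 mod 43357 = 16592.
x_1 = 16592^2 mod 43357 = 20871.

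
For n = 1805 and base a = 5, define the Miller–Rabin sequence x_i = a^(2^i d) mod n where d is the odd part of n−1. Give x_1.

1640

n − 1 = 1804 = 2^2 · 451, so s = 2 and d = 451.
x_0 = 5^451 mod 1805 = 1430.
x_1 = 1430^2 mod 1805 = 1640.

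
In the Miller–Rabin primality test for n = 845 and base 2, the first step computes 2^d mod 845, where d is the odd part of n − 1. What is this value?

323

n − 1 = 844 = 2^2 · 211, so s = 2 and d = 211.
2^211 mod 845 = 323.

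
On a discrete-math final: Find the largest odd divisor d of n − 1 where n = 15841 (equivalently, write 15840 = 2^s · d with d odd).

Halving: 15840 → 7920 → 3960 → 1980 → 990 → 495; 495 is odd.
So 15840 = 2^5 · 495.

495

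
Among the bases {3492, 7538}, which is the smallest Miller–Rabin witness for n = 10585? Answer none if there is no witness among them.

n − 1 = 10584 = 2^3 · 1323, so s = 3 and d = 1323.
Base 3492: x_0 = 3492^1323 mod 10585 = 2163. x_0 is neither 1 nor 10584, so continue squaring. x_1 = 2163^2 mod 10585 = 10584. x_1 ≡ −1, so 3492 is not a witness.
Base 7538: x_0 = 7538^1323 mod 10585 = 9152. x_0 is neither 1 nor 10584, so continue squaring. x_1 = 9152^2 mod 10585 = 10584. x_1 ≡ −1, so 7538 is not a witness.
No listed base is a witness for 10585.

none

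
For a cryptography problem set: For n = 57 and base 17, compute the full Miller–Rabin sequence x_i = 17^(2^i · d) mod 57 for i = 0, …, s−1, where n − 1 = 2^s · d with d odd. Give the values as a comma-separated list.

5, 25, 55

n − 1 = 56 = 2^3 · 7, so s = 3 and d = 7.
x_0 = 17^7 mod 57 = 5.
x_1 = 5^2 mod 57 = 25.
x_2 = 25^2 mod 57 = 55.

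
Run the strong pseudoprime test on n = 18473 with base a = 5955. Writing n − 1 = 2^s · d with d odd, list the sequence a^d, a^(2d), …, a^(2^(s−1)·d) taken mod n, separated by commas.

7073, 2445, 11246

n − 1 = 18472 = 2^3 · 2309, so s = 3 and d = 2309.
x_0 = 5955^2309 mod 18473 = 7073.
x_1 = 7073^2 mod 18473 = 2445.
x_2 = 2445^2 mod 18473 = 11246.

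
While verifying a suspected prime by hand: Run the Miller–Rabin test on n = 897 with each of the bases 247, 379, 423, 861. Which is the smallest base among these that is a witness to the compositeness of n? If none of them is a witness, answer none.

247

n − 1 = 896 = 2^7 · 7, so s = 7 and d = 7.
Base 247: x_0 = 247^7 mod 897 = 871. x_0 is neither 1 nor 896, so continue squaring. x_1 = 871^2 mod 897 = 676. x_2 = 676^2 mod 897 = 403. x_3 = 403^2 mod 897 = 52. x_4 = 52^2 mod 897 = 13. x_5 = 13^2 mod 897 = 169. x_6 = 169^2 mod 897 = 754. Reached i = s−1 = 6 without hitting −1: 247 is a Miller–Rabin witness and 897 is composite.
Base 379: x_0 = 379^7 mod 897 = 76. x_0 is neither 1 nor 896, so continue squaring. x_1 = 76^2 mod 897 = 394. x_2 = 394^2 mod 897 = 55. x_3 = 55^2 mod 897 = 334. x_4 = 334^2 mod 897 = 328. x_5 = 328^2 mod 897 = 841. x_6 = 841^2 mod 897 = 445. Reached i = s−1 = 6 without hitting −1: 379 is a Miller–Rabin witness and 897 is composite.
Base 423: x_0 = 423^7 mod 897 = 786. x_0 is neither 1 nor 896, so continue squaring. x_1 = 786^2 mod 897 = 660. x_2 = 660^2 mod 897 = 555. x_3 = 555^2 mod 897 = 354. x_4 = 354^2 mod 897 = 633. x_5 = 633^2 mod 897 = 627. x_6 = 627^2 mod 897 = 243. Reached i = s−1 = 6 without hitting −1: 423 is a Miller–Rabin witness and 897 is composite.
Base 861: x_0 = 861^7 mod 897 = 198. x_0 is neither 1 nor 896, so continue squaring. x_1 = 198^2 mod 897 = 633. x_2 = 633^2 mod 897 = 627. x_3 = 627^2 mod 897 = 243. x_4 = 243^2 mod 897 = 744. x_5 = 744^2 mod 897 = 87. x_6 = 87^2 mod 897 = 393. Reached i = s−1 = 6 without hitting −1: 861 is a Miller–Rabin witness and 897 is composite.
The smallest witness among the given bases is 247.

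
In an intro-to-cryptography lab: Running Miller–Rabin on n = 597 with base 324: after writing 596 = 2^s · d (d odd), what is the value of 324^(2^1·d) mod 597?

324

n − 1 = 596 = 2^2 · 149, so s = 2 and d = 149.
x_0 = 324^149 mod 597 = 18.
x_1 = 18^2 mod 597 = 324.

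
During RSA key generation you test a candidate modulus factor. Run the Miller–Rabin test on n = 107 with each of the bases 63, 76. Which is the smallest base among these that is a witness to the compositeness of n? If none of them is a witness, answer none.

none

n − 1 = 106 = 2^1 · 53, so s = 1 and d = 53.
Base 63: x_0 = 63^53 mod 107 = 106. x_0 = 106 ≡ −1, so 63 is not a witness.
Base 76: x_0 = 76^53 mod 107 = 1. x_0 = 1, so 76 is not a witness.
No listed base is a witness for 107.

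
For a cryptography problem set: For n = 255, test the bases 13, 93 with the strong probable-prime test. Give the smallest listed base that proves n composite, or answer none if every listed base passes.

n − 1 = 254 = 2^1 · 127, so s = 1 and d = 127.
Base 13: x_0 = 13^127 mod 255 = 157. x_0 ∉ {1, 254} and s = 1, so 13 is a Miller–Rabin witness and 255 is composite.
Base 93: x_0 = 93^127 mod 255 = 117. x_0 ∉ {1, 254} and s = 1, so 93 is a Miller–Rabin witness and 255 is composite.
The smallest witness among the given bases is 13.

13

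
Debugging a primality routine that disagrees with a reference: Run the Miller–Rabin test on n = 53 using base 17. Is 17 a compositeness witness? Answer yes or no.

n − 1 = 52 = 2^2 · 13, so s = 2 and d = 13.
x_0 = 17^13 mod 53 = 52.
x_0 = 52 ≡ −1, so 17 is not a witness.

no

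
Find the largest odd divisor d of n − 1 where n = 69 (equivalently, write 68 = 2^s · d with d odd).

Halving: 68 → 34 → 17; 17 is odd.
So 68 = 2^2 · 17.

17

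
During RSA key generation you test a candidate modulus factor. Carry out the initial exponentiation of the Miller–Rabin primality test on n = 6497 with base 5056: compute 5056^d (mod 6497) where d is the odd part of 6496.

1375

n − 1 = 6496 = 2^5 · 203, so s = 5 and d = 203.
5056^203 mod 6497 = 1375.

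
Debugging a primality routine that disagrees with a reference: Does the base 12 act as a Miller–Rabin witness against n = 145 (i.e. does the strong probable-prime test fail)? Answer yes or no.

n − 1 = 144 = 2^4 · 9, so s = 4 and d = 9.
By repeated squaring, 12^9 ≡ 12 (mod 145).
x_0 = 12^9 mod 145 = 12.
x_0 is neither 1 nor 144, so continue squaring.
x_1 = 12^2 mod 145 = 144.
x_1 ≡ −1, so 12 is not a witness.

no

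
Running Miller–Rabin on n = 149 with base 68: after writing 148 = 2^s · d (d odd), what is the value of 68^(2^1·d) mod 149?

1

n − 1 = 148 = 2^2 · 37, so s = 2 and d = 37.
x_0 = 68^37 mod 149 = 148.
x_1 = 148^2 mod 149 = 1.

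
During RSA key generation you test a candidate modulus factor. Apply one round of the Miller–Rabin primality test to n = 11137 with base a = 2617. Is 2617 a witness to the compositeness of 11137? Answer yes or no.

n − 1 = 11136 = 2^7 · 87, so s = 7 and d = 87.
Repeated squaring mod 11137: 2617^1 ≡ 2617, 2617^2 ≡ 10571, 2617^4 ≡ 8520, 2617^8 ≡ 10571, 2617^16 ≡ 8520, 2617^32 ≡ 10571, 2617^64 ≡ 8520.
87 = 64 + 16 + 4 + 2 + 1, so 2617^87 ≡ 8520·8520·8520·10571·2617 ≡ 11136 (mod 11137).
x_0 = 2617^87 mod 11137 = 11136.
x_0 = 11136 ≡ −1, so 2617 is not a witness.

no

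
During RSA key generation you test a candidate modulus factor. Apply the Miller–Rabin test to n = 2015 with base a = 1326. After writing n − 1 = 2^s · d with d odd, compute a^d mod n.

n − 1 = 2014 = 2^1 · 1007, so s = 1 and d = 1007.
Repeated squaring mod 2015: 1326^1 ≡ 1326, 1326^2 ≡ 1196, 1326^4 ≡ 1781, 1326^8 ≡ 351, 1326^16 ≡ 286, 1326^32 ≡ 1196, 1326^64 ≡ 1781, 1326^128 ≡ 351, 1326^256 ≡ 286, 1326^512 ≡ 1196.
1007 = 512 + 256 + 128 + 64 + 32 + 8 + 4 + 2 + 1, so 1326^1007 ≡ 1196·286·351·1781·1196·351·1781·1196·1326 ≡ 416 (mod 2015).

416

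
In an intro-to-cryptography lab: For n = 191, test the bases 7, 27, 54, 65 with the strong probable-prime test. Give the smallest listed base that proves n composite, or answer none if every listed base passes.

n − 1 = 190 = 2^1 · 95, so s = 1 and d = 95.
Base 7: x_0 = 7^95 mod 191 = 190. x_0 = 190 ≡ −1, so 7 is not a witness.
Base 27: x_0 = 27^95 mod 191 = 1. x_0 = 1, so 27 is not a witness.
Base 54: x_0 = 54^95 mod 191 = 1. x_0 = 1, so 54 is not a witness.
Base 65: x_0 = 65^95 mod 191 = 1. x_0 = 1, so 65 is not a witness.
No listed base is a witness for 191.

none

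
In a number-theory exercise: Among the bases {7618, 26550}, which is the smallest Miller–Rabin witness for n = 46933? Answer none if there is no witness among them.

none

n − 1 = 46932 = 2^2 · 11733, so s = 2 and d = 11733.
Base 7618: x_0 = 7618^11733 mod 46933 = 40470. x_0 is neither 1 nor 46932, so continue squaring. x_1 = 40470^2 mod 46933 = 46932. x_1 ≡ −1, so 7618 is not a witness.
Base 26550: x_0 = 26550^11733 mod 46933 = 6463. x_0 is neither 1 nor 46932, so continue squaring. x_1 = 6463^2 mod 46933 = 46932. x_1 ≡ −1, so 26550 is not a witness.
No listed base is a witness for 46933.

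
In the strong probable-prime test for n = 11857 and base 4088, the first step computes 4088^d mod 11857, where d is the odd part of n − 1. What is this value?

10747

n − 1 = 11856 = 2^4 · 741, so s = 4 and d = 741.
4088^741 mod 11857 = 10747.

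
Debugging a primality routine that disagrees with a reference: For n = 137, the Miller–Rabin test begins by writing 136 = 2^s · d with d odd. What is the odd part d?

17

Halving: 136 → 68 → 34 → 17; 17 is odd.
So 136 = 2^3 · 17.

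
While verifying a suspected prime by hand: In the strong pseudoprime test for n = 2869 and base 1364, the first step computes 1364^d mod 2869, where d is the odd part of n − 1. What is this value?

2212

n − 1 = 2868 = 2^2 · 717, so s = 2 and d = 717.
1364^717 mod 2869 = 2212.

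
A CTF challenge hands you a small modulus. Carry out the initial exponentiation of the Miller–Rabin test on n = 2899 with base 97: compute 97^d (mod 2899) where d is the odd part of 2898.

n − 1 = 2898 = 2^1 · 1449, so s = 1 and d = 1449.
97^1449 mod 2899 = 2111.

2111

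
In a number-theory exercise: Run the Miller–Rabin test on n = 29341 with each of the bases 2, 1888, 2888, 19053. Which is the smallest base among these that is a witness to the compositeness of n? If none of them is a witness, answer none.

n − 1 = 29340 = 2^2 · 7335, so s = 2 and d = 7335.
Base 2: x_0 = 2^7335 mod 29341 = 26424. x_0 is neither 1 nor 29340, so continue squaring. x_1 = 26424^2 mod 29341 = 29340. x_1 ≡ −1, so 2 is not a witness.
Base 1888: x_0 = 1888^7335 mod 29341 = 1. x_0 = 1, so 1888 is not a witness.
Base 2888: x_0 = 2888^7335 mod 29341 = 15361. x_0 is neither 1 nor 29340, so continue squaring. x_1 = 15361^2 mod 29341 = 29340. x_1 ≡ −1, so 2888 is not a witness.
Base 19053: x_0 = 19053^7335 mod 29341 = 2917. x_0 is neither 1 nor 29340, so continue squaring. x_1 = 2917^2 mod 29341 = 29340. x_1 ≡ −1, so 19053 is not a witness.
No listed base is a witness for 29341.

none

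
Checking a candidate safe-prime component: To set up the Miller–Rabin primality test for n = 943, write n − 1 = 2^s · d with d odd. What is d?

471

Halving: 942 → 471; 471 is odd.
So 942 = 2^1 · 471.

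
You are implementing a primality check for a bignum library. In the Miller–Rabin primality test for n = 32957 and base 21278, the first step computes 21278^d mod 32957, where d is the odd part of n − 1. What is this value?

n − 1 = 32956 = 2^2 · 8239, so s = 2 and d = 8239.
Repeated squaring mod 32957: 21278^1 ≡ 21278, 21278^2 ≡ 22975, 21278^4 ≡ 11313, 21278^8 ≡ 11938, 21278^16 ≡ 9776, 21278^32 ≡ 27833, 21278^64 ≡ 21604, 21278^128 ≡ 28739, 21278^256 ≡ 27701, 21278^512 ≡ 7570, 21278^1024 ≡ 25634, 21278^2048 ≡ 5290, 21278^4096 ≡ 3607, 21278^8192 ≡ 25391.
8239 = 8192 + 32 + 8 + 4 + 2 + 1, so 21278^8239 ≡ 25391·27833·11938·11313·22975·21278 ≡ 32956 (mod 32957).

32956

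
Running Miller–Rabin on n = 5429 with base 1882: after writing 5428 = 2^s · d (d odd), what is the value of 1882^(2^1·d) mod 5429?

n − 1 = 5428 = 2^2 · 1357, so s = 2 and d = 1357.
x_0 = 1882^1357 mod 5429 = 3945.
x_1 = 3945^2 mod 5429 = 3511.

3511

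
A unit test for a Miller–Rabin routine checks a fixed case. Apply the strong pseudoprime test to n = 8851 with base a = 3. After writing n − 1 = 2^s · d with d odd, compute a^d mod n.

n − 1 = 8850 = 2^1 · 4425, so s = 1 and d = 4425.
By repeated squaring, 3^4425 ≡ 6020 (mod 8851).

6020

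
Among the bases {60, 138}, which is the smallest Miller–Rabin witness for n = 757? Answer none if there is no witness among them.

n − 1 = 756 = 2^2 · 189, so s = 2 and d = 189.
Base 60: x_0 = 60^189 mod 757 = 87. x_0 is neither 1 nor 756, so continue squaring. x_1 = 87^2 mod 757 = 756. x_1 ≡ −1, so 60 is not a witness.
Base 138: x_0 = 138^189 mod 757 = 756. x_0 = 756 ≡ −1, so 138 is not a witness.
No listed base is a witness for 757.

none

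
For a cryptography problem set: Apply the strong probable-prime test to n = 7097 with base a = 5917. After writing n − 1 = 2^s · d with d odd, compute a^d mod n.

n − 1 = 7096 = 2^3 · 887, so s = 3 and d = 887.
5917^887 mod 7097 = 4939.

4939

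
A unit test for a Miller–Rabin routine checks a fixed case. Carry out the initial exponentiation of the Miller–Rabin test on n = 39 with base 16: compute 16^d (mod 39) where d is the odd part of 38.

n − 1 = 38 = 2^1 · 19, so s = 1 and d = 19.
By repeated squaring, 16^19 ≡ 16 (mod 39).

16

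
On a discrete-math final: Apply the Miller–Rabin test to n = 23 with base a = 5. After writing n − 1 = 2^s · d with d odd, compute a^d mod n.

22

n − 1 = 22 = 2^1 · 11, so s = 1 and d = 11.
By repeated squaring, 5^11 ≡ 22 (mod 23).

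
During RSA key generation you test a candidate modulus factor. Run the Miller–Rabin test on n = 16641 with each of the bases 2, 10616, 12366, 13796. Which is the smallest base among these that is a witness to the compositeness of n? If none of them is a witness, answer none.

2

n − 1 = 16640 = 2^8 · 65, so s = 8 and d = 65.
Base 2: x_0 = 2^65 mod 16641 = 4640. x_0 is neither 1 nor 16640, so continue squaring. x_1 = 4640^2 mod 16641 = 12787. x_2 = 12787^2 mod 16641 = 9544. x_3 = 9544^2 mod 16641 = 11743. x_4 = 11743^2 mod 16641 = 10723. x_5 = 10723^2 mod 16641 = 10060. x_6 = 10060^2 mod 16641 = 9679. x_7 = 9679^2 mod 16641 = 10852. Reached i = s−1 = 7 without hitting −1: 2 is a Miller–Rabin witness and 16641 is composite.
Base 10616: x_0 = 10616^65 mod 16641 = 8840. x_0 is neither 1 nor 16640, so continue squaring. x_1 = 8840^2 mod 16641 = 16105. x_2 = 16105^2 mod 16641 = 4399. x_3 = 4399^2 mod 16641 = 14359. x_4 = 14359^2 mod 16641 = 15532. x_5 = 15532^2 mod 16641 = 15088. x_6 = 15088^2 mod 16641 = 15505. x_7 = 15505^2 mod 16641 = 9139. Reached i = s−1 = 7 without hitting −1: 10616 is a Miller–Rabin witness and 16641 is composite.
Base 12366: x_0 = 12366^65 mod 16641 = 12321. x_0 is neither 1 nor 16640, so continue squaring. x_1 = 12321^2 mod 16641 = 7839. x_2 = 7839^2 mod 16641 = 11349. x_3 = 11349^2 mod 16641 = 15102. x_4 = 15102^2 mod 16641 = 5499. x_5 = 5499^2 mod 16641 = 2304. x_6 = 2304^2 mod 16641 = 16578. x_7 = 16578^2 mod 16641 = 3969. Reached i = s−1 = 7 without hitting −1: 12366 is a Miller–Rabin witness and 16641 is composite.
Base 13796: x_0 = 13796^65 mod 16641 = 7316. x_0 is neither 1 nor 16640, so continue squaring. x_1 = 7316^2 mod 16641 = 6400. x_2 = 6400^2 mod 16641 = 6499. x_3 = 6499^2 mod 16641 = 2143. x_4 = 2143^2 mod 16641 = 16174. x_5 = 16174^2 mod 16641 = 1756. x_6 = 1756^2 mod 16641 = 4951. x_7 = 4951^2 mod 16641 = 208. Reached i = s−1 = 7 without hitting −1: 13796 is a Miller–Rabin witness and 16641 is composite.
The smallest witness among the given bases is 2.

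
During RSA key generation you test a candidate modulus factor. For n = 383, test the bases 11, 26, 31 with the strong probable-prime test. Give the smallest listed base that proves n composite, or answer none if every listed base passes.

none

n − 1 = 382 = 2^1 · 191, so s = 1 and d = 191.
Base 11: x_0 = 11^191 mod 383 = 382. x_0 = 382 ≡ −1, so 11 is not a witness.
Base 26: x_0 = 26^191 mod 383 = 382. x_0 = 382 ≡ −1, so 26 is not a witness.
Base 31: x_0 = 31^191 mod 383 = 1. x_0 = 1, so 31 is not a witness.
No listed base is a witness for 383.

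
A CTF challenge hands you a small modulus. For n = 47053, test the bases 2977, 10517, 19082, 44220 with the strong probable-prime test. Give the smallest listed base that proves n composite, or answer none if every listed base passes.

2977

n − 1 = 47052 = 2^2 · 11763, so s = 2 and d = 11763.
Base 2977: x_0 = 2977^11763 mod 47053 = 33478. x_0 is neither 1 nor 47052, so continue squaring. x_1 = 33478^2 mod 47053 = 21077. Reached i = s−1 = 1 without hitting −1: 2977 is a Miller–Rabin witness and 47053 is composite.
Base 10517: x_0 = 10517^11763 mod 47053 = 355. x_0 is neither 1 nor 47052, so continue squaring. x_1 = 355^2 mod 47053 = 31919. Reached i = s−1 = 1 without hitting −1: 10517 is a Miller–Rabin witness and 47053 is composite.
Base 19082: x_0 = 19082^11763 mod 47053 = 18455. x_0 is neither 1 nor 47052, so continue squaring. x_1 = 18455^2 mod 47053 = 17411. Reached i = s−1 = 1 without hitting −1: 19082 is a Miller–Rabin witness and 47053 is composite.
Base 44220: x_0 = 44220^11763 mod 47053 = 1693. x_0 is neither 1 nor 47052, so continue squaring. x_1 = 1693^2 mod 47053 = 43069. Reached i = s−1 = 1 without hitting −1: 44220 is a Miller–Rabin witness and 47053 is composite.
The smallest witness among the given bases is 2977.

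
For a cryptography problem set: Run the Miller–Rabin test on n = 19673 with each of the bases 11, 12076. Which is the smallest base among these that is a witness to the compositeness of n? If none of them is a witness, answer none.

n − 1 = 19672 = 2^3 · 2459, so s = 3 and d = 2459.
Base 11: x_0 = 11^2459 mod 19673 = 18182. x_0 is neither 1 nor 19672, so continue squaring. x_1 = 18182^2 mod 19673 = 32. x_2 = 32^2 mod 19673 = 1024. Reached i = s−1 = 2 without hitting −1: 11 is a Miller–Rabin witness and 19673 is composite.
Base 12076: x_0 = 12076^2459 mod 19673 = 6733. x_0 is neither 1 nor 19672, so continue squaring. x_1 = 6733^2 mod 19673 = 6697. x_2 = 6697^2 mod 19673 = 15042. Reached i = s−1 = 2 without hitting −1: 12076 is a Miller–Rabin witness and 19673 is composite.
The smallest witness among the given bases is 11.

11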